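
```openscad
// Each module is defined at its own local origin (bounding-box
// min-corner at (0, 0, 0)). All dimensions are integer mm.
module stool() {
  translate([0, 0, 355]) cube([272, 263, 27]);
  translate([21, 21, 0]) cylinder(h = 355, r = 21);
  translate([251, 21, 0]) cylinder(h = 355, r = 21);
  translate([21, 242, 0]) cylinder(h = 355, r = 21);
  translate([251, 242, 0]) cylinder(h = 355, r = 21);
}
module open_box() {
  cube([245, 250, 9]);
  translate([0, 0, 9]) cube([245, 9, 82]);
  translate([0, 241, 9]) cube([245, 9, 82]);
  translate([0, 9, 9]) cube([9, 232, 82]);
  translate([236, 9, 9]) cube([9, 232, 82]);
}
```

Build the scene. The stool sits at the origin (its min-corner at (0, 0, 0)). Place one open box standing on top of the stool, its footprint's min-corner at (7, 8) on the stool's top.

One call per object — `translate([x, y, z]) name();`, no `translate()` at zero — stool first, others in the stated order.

stool();
translate([7, 8, 382]) open_box();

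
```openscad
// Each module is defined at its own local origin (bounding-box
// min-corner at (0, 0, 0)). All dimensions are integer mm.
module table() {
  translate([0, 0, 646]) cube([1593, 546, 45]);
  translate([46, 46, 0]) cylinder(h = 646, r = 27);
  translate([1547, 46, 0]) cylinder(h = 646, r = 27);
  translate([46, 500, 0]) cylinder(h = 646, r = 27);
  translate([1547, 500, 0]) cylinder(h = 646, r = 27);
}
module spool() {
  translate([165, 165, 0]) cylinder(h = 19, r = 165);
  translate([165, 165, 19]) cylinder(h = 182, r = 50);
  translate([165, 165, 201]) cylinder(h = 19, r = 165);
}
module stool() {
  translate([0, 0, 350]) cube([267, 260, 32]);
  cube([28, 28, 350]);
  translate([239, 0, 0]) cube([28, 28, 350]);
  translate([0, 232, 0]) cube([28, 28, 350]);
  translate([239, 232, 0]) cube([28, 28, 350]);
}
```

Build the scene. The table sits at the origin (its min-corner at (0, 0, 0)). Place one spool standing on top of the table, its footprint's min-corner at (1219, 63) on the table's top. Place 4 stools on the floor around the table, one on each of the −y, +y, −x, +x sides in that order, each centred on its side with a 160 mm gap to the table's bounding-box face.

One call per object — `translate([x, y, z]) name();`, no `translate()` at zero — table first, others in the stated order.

table();
translate([1219, 63, 691]) spool();
translate([663, -420, 0]) stool();
translate([663, 706, 0]) stool();
translate([-427, 143, 0]) stool();
translate([1753, 143, 0]) stool();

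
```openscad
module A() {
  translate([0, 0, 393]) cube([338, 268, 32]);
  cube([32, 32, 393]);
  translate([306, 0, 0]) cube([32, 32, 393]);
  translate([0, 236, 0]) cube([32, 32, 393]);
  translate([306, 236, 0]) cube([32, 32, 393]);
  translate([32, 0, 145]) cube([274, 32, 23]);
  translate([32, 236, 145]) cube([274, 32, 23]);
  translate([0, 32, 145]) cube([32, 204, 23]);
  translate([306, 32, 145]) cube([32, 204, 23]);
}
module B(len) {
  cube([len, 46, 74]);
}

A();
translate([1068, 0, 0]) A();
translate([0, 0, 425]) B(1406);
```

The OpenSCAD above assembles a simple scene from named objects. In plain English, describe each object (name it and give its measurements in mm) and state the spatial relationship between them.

A is a simple wooden stool: a rectangular seat 338 mm (x) by 268 mm (y), 32 mm thick, top face at z = 425 mm, on four square legs, each 32×32 mm in cross-section. The legs rest on z = 0, each flush with a corner of the seat. Four stretchers, 32 mm wide and 23 mm tall, connect adjacent legs with their undersides at z = 145 mm, each running between the inner faces of the legs it joins and aligned with the legs' outer faces on the other axis.

B is a rectangular beam 1406 mm long (x), 46 mm deep (y), 74 mm thick (z).

The beam spans the tops of two stools placed 730 mm apart, resting at z = 425 mm.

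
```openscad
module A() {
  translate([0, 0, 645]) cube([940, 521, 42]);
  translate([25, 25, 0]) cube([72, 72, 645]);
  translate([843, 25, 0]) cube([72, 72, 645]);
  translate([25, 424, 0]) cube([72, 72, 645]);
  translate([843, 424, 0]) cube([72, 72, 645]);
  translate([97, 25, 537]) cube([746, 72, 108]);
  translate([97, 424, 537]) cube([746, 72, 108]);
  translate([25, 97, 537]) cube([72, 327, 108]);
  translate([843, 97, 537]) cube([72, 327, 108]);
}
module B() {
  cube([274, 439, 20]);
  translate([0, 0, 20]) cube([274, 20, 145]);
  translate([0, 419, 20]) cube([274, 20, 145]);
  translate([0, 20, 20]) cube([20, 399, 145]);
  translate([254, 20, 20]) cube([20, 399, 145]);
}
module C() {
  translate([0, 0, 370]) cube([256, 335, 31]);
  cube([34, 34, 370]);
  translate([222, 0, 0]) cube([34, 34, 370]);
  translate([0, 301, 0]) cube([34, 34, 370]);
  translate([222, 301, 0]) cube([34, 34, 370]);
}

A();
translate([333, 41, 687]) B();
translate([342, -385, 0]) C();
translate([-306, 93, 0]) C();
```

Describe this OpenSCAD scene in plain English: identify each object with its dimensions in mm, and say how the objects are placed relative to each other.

A is a rectangular dining table. The top is 940×521×42 mm with its upper surface at z = 687 mm. It stands on four 72×72 mm square legs, each inset 25 mm from the nearest pair of top edges, running from the floor to the underside of the top. Four apron rails, 72 mm thick and 108 mm tall, run between adjacent legs with their top edges flush with the underside of the top and their outer faces flush with the legs' outer faces.

B is an open-topped rectangular box: outside dimensions 274×439×165 mm, with a uniform wall and base thickness of 20 mm. The base is a full 274×439 slab on the floor; four walls sit on top of the base. The front and back walls (the −y and +y sides) span the full width; the two side walls fit between them.

C is a four-legged stool. The seat is a 256×335×31 mm slab whose top surface is at z = 401 mm; four square legs, each 34×34 mm in cross-section, run from the floor (z = 0) to the underside of the seat, each flush with a corner of the seat.

The open box is on top of the table, centred. Two stools sit around the table at the −y, −x sides.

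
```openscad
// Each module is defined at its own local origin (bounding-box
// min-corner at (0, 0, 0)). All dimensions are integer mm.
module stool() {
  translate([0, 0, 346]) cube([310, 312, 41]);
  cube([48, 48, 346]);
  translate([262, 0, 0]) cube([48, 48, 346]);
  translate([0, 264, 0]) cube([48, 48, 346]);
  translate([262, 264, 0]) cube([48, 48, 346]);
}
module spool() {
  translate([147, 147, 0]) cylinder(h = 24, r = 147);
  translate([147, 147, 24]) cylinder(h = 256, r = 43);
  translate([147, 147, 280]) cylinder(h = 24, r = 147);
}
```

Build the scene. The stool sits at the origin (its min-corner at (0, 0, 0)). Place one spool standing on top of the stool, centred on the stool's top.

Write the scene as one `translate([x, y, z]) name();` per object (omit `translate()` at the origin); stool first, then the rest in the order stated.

stool();
translate([8, 9, 387]) spool();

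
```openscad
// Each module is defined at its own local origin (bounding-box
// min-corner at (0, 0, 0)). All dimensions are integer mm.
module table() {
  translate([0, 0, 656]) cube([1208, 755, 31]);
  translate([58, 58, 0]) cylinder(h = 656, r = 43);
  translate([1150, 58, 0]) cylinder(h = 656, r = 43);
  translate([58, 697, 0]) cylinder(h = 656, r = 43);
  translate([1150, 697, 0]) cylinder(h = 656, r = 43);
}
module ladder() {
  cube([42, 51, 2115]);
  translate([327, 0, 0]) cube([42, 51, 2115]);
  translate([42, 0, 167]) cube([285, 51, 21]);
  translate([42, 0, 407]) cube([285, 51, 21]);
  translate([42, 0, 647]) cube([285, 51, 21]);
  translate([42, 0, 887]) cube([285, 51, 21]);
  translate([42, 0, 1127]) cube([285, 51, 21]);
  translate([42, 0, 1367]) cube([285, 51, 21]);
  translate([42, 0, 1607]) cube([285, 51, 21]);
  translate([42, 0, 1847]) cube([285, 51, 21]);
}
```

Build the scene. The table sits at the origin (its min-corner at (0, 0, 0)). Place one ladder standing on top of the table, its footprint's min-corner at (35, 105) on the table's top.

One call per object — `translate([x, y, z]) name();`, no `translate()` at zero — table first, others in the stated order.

table();
translate([35, 105, 687]) ladder();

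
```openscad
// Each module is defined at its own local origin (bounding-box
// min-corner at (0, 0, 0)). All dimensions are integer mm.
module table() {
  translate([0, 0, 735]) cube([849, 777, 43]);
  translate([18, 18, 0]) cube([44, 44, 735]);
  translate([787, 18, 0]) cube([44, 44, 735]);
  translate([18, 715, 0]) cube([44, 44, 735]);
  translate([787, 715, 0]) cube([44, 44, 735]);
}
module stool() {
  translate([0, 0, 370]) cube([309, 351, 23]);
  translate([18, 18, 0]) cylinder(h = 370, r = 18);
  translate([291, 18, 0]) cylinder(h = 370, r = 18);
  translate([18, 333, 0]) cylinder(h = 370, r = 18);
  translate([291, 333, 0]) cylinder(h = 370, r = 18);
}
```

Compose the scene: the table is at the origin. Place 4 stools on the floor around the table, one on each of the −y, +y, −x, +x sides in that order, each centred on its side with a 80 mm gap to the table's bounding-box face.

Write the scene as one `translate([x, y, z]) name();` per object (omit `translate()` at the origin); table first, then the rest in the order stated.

table();
translate([270, -431, 0]) stool();
translate([270, 857, 0]) stool();
translate([-389, 213, 0]) stool();
translate([929, 213, 0]) stool();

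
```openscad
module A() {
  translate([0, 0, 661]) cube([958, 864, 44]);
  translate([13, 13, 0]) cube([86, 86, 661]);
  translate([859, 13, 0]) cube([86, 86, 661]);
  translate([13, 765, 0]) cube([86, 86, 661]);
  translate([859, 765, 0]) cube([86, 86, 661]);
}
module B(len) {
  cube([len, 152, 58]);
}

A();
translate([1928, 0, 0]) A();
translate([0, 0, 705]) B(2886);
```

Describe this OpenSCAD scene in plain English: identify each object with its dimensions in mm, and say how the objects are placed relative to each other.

A is a table: top 958 mm (x) × 864 mm (y), 44 mm thick, upper face at z = 705 mm, on four 86×86 mm square legs, each inset 13 mm from the nearest pair of top edges, running from z = 0 to the bottom of the top.

B is a rectangular beam 2886 mm long (x), 152 mm deep (y), 58 mm thick (z).

The beam spans the tops of two tables placed 970 mm apart, resting at z = 705 mm.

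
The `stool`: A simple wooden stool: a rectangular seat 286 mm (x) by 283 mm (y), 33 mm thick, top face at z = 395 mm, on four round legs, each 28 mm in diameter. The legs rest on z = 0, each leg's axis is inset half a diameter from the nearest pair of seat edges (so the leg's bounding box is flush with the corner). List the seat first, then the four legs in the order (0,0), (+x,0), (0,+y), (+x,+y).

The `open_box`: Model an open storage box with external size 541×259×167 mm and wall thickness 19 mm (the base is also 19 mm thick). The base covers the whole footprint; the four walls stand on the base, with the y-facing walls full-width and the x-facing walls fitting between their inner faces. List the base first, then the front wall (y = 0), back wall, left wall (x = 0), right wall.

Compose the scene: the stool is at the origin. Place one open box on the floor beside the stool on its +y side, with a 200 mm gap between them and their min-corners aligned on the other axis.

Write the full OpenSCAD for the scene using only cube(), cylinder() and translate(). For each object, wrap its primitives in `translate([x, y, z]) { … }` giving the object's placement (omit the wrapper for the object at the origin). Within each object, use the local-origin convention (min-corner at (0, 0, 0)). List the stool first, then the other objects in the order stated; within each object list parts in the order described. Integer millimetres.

translate([0, 0, 362]) cube([286, 283, 33]);
translate([14, 14, 0]) cylinder(h = 362, r = 14);
translate([272, 14, 0]) cylinder(h = 362, r = 14);
translate([14, 269, 0]) cylinder(h = 362, r = 14);
translate([272, 269, 0]) cylinder(h = 362, r = 14);
translate([0, 483, 0]) {
  cube([541, 259, 19]);
  translate([0, 0, 19]) cube([541, 19, 148]);
  translate([0, 240, 19]) cube([541, 19, 148]);
  translate([0, 19, 19]) cube([19, 221, 148]);
  translate([522, 19, 19]) cube([19, 221, 148]);
}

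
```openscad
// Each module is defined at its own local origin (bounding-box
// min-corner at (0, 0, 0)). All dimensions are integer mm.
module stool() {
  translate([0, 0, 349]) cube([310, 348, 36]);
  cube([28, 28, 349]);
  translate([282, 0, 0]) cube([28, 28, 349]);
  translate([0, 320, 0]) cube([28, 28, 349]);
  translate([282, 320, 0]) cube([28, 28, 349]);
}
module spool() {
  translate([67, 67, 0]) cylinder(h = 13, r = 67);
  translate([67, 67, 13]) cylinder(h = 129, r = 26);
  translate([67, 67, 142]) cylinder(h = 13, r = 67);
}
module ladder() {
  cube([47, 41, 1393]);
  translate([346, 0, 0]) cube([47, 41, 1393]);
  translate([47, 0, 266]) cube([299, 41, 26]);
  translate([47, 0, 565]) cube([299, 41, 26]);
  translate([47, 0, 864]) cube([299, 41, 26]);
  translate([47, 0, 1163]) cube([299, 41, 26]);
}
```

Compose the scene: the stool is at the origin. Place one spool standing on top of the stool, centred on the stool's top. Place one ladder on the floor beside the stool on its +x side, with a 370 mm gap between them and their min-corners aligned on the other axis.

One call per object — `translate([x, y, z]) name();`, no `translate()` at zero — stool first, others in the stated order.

stool();
translate([88, 107, 385]) spool();
translate([680, 0, 0]) ladder();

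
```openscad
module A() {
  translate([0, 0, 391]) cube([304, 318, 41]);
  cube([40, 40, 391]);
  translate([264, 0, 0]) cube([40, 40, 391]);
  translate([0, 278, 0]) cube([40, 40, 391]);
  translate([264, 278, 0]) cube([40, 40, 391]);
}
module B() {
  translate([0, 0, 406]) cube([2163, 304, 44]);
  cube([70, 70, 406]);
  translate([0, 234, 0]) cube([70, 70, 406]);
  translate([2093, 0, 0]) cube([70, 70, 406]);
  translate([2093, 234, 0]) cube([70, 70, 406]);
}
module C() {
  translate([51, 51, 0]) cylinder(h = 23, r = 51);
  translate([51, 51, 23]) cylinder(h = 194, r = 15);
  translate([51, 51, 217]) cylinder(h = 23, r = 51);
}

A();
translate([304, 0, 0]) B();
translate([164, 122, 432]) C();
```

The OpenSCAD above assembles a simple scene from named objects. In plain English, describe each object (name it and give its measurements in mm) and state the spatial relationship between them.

A is a simple wooden stool: a rectangular seat 304 mm (x) by 318 mm (y), 41 mm thick, top face at z = 432 mm, on four square legs, each 40×40 mm in cross-section. The legs rest on z = 0, each flush with a corner of the seat.

B is a bench: a 2163×304 mm seat slab, 44 mm thick, top at z = 450 mm, on four 70×70 mm square legs flush with the seat corners and standing on z = 0.

C is a spool: two coaxial disc flanges of radius 51 mm and thickness 23 mm, joined by a core cylinder of radius 15 mm and height 194 mm. The lower flange rests on z = 0 and the three cylinders share a vertical axis.

The bench is against the stool's +x side, with their −y faces flush. The spool is on top of the stool.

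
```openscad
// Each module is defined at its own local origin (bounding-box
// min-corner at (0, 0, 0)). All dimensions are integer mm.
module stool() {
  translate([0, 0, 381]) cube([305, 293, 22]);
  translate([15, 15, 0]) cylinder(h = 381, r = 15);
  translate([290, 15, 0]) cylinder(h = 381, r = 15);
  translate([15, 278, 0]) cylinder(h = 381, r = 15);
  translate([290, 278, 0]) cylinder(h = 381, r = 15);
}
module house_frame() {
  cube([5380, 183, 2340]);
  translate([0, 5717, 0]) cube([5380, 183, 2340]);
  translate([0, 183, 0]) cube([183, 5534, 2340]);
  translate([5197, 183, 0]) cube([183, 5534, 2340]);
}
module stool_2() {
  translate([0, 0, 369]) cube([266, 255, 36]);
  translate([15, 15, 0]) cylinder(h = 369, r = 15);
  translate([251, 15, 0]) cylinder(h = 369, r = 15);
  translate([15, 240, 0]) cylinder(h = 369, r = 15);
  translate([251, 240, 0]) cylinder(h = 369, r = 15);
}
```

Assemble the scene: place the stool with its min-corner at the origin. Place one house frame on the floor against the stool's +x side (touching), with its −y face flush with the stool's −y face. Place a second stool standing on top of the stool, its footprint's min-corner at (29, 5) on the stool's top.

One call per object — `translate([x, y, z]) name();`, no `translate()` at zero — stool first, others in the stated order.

stool();
translate([305, 0, 0]) house_frame();
translate([29, 5, 403]) stool_2();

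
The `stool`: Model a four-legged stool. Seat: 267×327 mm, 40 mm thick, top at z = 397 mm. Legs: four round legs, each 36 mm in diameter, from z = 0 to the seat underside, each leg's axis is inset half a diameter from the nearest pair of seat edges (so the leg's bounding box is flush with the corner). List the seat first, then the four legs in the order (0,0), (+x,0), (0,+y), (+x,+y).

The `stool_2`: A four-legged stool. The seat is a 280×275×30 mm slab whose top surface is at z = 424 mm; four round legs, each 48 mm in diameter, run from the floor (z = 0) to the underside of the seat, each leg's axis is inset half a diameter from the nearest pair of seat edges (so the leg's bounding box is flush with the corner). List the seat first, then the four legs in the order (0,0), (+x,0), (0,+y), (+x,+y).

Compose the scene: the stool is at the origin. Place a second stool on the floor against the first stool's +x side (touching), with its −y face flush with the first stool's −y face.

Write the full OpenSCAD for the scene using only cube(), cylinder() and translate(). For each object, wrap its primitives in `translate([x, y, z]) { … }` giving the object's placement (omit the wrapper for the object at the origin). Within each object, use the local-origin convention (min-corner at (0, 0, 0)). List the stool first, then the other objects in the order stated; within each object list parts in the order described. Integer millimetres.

translate([0, 0, 357]) cube([267, 327, 40]);
translate([18, 18, 0]) cylinder(h = 357, r = 18);
translate([249, 18, 0]) cylinder(h = 357, r = 18);
translate([18, 309, 0]) cylinder(h = 357, r = 18);
translate([249, 309, 0]) cylinder(h = 357, r = 18);
translate([267, 0, 0]) {
  translate([0, 0, 394]) cube([280, 275, 30]);
  translate([24, 24, 0]) cylinder(h = 394, r = 24);
  translate([256, 24, 0]) cylinder(h = 394, r = 24);
  translate([24, 251, 0]) cylinder(h = 394, r = 24);
  translate([256, 251, 0]) cylinder(h = 394, r = 24);
}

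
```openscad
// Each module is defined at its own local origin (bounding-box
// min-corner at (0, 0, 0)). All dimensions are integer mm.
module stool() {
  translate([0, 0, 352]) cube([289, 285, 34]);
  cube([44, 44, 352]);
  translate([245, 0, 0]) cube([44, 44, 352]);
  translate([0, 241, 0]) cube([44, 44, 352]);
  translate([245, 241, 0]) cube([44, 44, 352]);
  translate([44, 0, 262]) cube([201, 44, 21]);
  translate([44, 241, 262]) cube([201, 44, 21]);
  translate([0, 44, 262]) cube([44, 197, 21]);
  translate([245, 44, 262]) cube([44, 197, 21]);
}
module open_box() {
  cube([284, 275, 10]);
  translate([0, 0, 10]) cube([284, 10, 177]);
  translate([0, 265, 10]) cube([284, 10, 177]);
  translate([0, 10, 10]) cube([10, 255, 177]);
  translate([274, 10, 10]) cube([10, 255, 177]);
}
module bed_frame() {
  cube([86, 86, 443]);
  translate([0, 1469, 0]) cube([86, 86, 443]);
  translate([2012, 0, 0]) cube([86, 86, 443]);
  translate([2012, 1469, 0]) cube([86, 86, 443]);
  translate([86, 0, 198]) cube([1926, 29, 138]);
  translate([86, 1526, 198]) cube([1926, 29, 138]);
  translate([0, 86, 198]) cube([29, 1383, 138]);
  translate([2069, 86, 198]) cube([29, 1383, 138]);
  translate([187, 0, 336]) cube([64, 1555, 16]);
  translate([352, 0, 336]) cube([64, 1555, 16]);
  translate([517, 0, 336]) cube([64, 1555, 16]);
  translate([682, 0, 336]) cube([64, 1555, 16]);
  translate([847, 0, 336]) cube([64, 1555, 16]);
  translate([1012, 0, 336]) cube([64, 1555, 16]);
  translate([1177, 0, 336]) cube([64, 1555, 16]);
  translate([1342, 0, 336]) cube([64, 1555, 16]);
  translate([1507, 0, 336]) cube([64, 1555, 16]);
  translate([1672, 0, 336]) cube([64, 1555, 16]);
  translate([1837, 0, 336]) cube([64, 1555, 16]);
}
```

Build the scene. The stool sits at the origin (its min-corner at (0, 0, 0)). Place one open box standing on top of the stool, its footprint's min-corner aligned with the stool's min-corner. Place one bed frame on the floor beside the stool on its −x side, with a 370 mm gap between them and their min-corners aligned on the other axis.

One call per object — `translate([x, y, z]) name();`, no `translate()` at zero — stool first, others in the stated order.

stool();
translate([0, 0, 386]) open_box();
translate([-2468, 0, 0]) bed_frame();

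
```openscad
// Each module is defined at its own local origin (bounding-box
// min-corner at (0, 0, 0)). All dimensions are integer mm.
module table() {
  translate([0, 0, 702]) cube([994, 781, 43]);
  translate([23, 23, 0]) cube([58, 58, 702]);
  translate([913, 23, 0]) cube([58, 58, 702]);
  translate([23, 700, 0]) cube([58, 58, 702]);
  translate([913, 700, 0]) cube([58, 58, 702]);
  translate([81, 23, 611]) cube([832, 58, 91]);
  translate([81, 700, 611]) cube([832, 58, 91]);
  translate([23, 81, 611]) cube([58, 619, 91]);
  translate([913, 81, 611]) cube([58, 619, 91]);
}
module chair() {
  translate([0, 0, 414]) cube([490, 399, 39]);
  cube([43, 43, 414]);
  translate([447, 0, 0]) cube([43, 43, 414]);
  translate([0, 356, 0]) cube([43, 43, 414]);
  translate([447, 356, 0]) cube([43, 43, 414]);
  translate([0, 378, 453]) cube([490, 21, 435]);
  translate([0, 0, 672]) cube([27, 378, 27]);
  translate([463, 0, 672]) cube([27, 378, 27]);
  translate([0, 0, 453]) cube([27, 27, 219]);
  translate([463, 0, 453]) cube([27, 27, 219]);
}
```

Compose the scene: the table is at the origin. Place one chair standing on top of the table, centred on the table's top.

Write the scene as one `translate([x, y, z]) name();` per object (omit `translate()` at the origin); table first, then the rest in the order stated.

table();
translate([252, 191, 745]) chair();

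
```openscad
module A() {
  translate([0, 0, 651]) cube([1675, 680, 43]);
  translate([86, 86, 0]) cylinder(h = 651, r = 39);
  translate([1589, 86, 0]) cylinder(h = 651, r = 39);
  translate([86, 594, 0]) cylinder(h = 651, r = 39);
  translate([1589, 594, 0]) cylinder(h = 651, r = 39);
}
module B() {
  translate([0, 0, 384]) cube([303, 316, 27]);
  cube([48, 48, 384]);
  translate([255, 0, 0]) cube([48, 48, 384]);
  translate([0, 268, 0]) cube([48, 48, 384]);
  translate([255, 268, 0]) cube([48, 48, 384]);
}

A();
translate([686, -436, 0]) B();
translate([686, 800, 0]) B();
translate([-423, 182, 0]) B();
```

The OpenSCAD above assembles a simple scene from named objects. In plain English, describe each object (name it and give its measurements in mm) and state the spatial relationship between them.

A is a rectangular dining table. The top is 1675×680×43 mm with its upper surface at z = 694 mm. It stands on four round legs of 78 mm diameter, each leg's bounding box inset 47 mm from the nearest pair of top edges, running from the floor to the underside of the top.

B is a four-legged stool. The seat is 303×316 mm, 27 mm thick, top at z = 411 mm. It stands on four square legs, each 48×48 mm in cross-section, from z = 0 to the seat underside, each flush with a corner of the seat.

Three stools sit around the table at the −y, +y, −x sides.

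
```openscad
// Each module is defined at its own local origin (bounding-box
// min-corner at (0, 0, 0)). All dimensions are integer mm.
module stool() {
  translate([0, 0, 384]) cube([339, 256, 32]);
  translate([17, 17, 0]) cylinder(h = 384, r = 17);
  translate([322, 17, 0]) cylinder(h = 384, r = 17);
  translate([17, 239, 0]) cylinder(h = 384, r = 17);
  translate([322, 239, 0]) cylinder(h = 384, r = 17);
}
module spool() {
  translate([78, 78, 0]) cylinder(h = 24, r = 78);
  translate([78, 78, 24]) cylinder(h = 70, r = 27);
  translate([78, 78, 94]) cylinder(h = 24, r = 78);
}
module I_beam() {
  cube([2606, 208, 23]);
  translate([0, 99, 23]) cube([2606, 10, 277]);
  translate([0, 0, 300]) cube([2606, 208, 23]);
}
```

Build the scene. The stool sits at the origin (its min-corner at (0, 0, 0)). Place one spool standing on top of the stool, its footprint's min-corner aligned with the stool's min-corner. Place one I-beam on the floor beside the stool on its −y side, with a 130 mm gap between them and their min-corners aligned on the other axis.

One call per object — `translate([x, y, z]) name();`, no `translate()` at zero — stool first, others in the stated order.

stool();
translate([0, 0, 416]) spool();
translate([0, -338, 0]) I_beam();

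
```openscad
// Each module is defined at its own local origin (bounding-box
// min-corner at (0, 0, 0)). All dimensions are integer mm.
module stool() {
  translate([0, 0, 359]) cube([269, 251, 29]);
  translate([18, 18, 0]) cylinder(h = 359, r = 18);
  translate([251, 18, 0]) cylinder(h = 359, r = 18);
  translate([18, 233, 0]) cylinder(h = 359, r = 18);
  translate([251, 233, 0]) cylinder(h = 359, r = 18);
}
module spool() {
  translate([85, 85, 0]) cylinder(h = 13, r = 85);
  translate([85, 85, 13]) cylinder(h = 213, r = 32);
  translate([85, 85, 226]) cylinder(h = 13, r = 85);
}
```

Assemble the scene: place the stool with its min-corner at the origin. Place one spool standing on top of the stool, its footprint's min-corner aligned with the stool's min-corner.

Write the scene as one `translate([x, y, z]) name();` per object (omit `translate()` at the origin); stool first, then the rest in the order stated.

stool();
translate([0, 0, 388]) spool();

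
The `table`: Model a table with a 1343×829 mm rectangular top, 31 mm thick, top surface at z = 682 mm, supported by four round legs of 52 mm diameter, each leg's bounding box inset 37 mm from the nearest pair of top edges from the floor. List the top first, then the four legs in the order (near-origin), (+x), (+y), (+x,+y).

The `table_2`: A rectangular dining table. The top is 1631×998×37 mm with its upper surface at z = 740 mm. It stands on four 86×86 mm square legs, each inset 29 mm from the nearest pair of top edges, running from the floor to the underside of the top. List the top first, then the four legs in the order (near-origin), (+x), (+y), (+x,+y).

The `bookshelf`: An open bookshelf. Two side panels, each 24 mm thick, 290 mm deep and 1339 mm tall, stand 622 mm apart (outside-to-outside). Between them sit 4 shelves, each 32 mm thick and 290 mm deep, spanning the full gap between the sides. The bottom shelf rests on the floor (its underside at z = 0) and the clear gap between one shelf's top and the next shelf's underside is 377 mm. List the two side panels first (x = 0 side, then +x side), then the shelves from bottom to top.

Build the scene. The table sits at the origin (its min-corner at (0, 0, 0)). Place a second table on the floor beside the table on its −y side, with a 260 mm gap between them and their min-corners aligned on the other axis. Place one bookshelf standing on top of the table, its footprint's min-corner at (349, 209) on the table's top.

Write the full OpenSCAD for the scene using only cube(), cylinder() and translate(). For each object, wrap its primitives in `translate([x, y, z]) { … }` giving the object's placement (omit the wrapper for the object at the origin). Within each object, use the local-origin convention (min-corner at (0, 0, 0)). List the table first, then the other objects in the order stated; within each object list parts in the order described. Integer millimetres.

translate([0, 0, 651]) cube([1343, 829, 31]);
translate([63, 63, 0]) cylinder(h = 651, r = 26);
translate([1280, 63, 0]) cylinder(h = 651, r = 26);
translate([63, 766, 0]) cylinder(h = 651, r = 26);
translate([1280, 766, 0]) cylinder(h = 651, r = 26);
translate([0, -1258, 0]) {
  translate([0, 0, 703]) cube([1631, 998, 37]);
  translate([29, 29, 0]) cube([86, 86, 703]);
  translate([1516, 29, 0]) cube([86, 86, 703]);
  translate([29, 883, 0]) cube([86, 86, 703]);
  translate([1516, 883, 0]) cube([86, 86, 703]);
}
translate([349, 209, 682]) {
  cube([24, 290, 1339]);
  translate([598, 0, 0]) cube([24, 290, 1339]);
  translate([24, 0, 0]) cube([574, 290, 32]);
  translate([24, 0, 409]) cube([574, 290, 32]);
  translate([24, 0, 818]) cube([574, 290, 32]);
  translate([24, 0, 1227]) cube([574, 290, 32]);
}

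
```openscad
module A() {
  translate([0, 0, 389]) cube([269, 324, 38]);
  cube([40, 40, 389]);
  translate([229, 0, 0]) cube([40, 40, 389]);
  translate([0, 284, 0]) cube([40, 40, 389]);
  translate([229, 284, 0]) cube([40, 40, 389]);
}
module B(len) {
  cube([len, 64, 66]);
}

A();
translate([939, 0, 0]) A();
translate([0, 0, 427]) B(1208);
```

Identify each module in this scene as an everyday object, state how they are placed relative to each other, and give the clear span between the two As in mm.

A is a stool. B is a beam. A beam spans the tops of two stools. The clear span between the two stools is 670 mm.

Second stool starts at x = 939; first ends at x = 269; clear span = 939 − 269 = 670 mm.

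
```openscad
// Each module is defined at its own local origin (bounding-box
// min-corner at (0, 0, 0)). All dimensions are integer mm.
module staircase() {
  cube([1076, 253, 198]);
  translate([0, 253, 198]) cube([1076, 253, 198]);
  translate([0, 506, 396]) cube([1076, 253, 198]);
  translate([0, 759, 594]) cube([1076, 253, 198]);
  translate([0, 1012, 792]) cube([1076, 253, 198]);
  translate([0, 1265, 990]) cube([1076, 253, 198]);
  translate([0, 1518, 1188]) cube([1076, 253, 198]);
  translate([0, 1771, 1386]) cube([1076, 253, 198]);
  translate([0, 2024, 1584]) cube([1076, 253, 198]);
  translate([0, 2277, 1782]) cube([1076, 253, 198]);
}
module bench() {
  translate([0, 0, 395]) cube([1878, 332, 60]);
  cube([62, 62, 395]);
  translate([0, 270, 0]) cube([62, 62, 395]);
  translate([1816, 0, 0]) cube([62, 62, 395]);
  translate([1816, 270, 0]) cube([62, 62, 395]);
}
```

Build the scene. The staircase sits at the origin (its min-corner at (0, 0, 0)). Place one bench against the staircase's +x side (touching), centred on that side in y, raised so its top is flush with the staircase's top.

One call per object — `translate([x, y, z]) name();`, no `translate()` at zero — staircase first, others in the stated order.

staircase();
translate([1076, 1099, 1525]) bench();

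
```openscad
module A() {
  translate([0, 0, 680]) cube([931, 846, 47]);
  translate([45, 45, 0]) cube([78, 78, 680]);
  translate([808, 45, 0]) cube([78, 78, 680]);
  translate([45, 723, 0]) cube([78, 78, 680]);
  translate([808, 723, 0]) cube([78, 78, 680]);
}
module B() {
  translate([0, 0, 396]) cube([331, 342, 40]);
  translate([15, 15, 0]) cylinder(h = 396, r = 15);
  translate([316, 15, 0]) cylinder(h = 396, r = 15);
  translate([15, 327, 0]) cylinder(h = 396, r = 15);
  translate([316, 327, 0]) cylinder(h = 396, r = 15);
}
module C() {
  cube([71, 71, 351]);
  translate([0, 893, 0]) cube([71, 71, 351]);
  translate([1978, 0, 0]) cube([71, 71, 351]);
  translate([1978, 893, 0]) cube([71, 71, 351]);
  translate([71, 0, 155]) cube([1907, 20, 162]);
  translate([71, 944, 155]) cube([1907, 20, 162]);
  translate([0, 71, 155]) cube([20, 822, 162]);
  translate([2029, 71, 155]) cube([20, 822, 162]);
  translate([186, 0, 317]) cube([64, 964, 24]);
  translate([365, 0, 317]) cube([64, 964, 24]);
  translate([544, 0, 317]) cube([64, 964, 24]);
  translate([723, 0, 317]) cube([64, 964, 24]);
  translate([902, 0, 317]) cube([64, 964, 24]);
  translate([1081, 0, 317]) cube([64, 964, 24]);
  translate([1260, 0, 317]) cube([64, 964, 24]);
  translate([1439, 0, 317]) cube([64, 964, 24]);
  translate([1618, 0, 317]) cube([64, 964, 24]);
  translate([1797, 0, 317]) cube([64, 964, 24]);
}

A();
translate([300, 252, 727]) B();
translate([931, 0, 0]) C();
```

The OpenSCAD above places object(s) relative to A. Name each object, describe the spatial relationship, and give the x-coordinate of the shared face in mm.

A is a table. B is a stool. C is a bed frame. The stool is on top of the table, centred. The bed frame is against the table's +x side, with their −y faces flush. The x-coordinate of the shared face is 931 mm.

The table's +x face and the bed frame's −x face are both at x = 931 mm.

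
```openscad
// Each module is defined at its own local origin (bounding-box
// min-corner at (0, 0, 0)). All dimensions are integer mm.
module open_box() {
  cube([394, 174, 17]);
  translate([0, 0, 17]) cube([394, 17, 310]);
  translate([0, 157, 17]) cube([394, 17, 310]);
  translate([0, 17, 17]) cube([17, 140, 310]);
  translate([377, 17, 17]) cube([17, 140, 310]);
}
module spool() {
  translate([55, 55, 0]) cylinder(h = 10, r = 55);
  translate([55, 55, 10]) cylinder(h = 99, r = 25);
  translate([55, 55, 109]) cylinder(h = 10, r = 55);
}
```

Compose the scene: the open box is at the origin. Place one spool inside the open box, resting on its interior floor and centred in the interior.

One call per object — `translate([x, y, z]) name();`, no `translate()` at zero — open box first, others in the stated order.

open_box();
translate([142, 32, 17]) spool();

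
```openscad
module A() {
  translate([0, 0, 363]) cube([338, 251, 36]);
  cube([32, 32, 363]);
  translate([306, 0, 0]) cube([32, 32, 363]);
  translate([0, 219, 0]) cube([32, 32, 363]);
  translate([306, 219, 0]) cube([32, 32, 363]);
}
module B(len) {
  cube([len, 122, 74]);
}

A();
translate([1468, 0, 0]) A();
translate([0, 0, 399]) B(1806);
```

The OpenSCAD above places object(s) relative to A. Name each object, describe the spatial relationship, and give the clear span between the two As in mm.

Second stool starts at x = 1468; first ends at x = 338; clear span = 1468 − 338 = 1130 mm.

A is a stool. B is a beam. A beam spans the tops of two stools. The clear span between the two stools is 1130 mm.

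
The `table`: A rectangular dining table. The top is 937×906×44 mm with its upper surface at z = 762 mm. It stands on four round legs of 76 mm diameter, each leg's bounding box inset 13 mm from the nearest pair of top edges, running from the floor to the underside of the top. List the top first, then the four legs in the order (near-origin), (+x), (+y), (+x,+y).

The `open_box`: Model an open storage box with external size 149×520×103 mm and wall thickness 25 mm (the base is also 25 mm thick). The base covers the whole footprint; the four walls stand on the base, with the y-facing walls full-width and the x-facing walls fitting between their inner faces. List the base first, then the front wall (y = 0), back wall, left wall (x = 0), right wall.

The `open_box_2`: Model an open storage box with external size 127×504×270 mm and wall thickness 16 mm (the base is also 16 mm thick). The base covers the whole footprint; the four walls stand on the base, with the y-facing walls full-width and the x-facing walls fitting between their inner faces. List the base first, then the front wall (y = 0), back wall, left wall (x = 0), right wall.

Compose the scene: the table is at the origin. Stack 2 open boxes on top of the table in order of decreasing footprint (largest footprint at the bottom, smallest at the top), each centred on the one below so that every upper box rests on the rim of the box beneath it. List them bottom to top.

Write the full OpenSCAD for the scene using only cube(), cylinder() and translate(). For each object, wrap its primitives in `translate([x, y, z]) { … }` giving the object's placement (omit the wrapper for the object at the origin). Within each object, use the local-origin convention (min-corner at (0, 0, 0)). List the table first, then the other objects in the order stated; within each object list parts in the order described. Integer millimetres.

translate([0, 0, 718]) cube([937, 906, 44]);
translate([51, 51, 0]) cylinder(h = 718, r = 38);
translate([886, 51, 0]) cylinder(h = 718, r = 38);
translate([51, 855, 0]) cylinder(h = 718, r = 38);
translate([886, 855, 0]) cylinder(h = 718, r = 38);
translate([394, 193, 762]) {
  cube([149, 520, 25]);
  translate([0, 0, 25]) cube([149, 25, 78]);
  translate([0, 495, 25]) cube([149, 25, 78]);
  translate([0, 25, 25]) cube([25, 470, 78]);
  translate([124, 25, 25]) cube([25, 470, 78]);
}
translate([405, 201, 865]) {
  cube([127, 504, 16]);
  translate([0, 0, 16]) cube([127, 16, 254]);
  translate([0, 488, 16]) cube([127, 16, 254]);
  translate([0, 16, 16]) cube([16, 472, 254]);
  translate([111, 16, 16]) cube([16, 472, 254]);
}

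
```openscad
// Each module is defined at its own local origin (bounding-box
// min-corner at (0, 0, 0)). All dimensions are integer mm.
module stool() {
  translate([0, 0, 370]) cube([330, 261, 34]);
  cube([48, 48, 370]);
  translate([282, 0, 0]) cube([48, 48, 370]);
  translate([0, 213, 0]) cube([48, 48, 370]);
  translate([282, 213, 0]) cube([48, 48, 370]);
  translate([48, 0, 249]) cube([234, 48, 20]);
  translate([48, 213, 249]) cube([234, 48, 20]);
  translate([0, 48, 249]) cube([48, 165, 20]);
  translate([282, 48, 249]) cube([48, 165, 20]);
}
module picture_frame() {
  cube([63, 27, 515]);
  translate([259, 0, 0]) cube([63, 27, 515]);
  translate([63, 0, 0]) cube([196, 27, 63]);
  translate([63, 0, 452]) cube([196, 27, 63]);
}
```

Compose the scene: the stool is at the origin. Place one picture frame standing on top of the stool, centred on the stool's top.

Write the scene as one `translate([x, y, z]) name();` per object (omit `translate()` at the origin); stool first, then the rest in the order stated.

stool();
translate([4, 117, 404]) picture_frame();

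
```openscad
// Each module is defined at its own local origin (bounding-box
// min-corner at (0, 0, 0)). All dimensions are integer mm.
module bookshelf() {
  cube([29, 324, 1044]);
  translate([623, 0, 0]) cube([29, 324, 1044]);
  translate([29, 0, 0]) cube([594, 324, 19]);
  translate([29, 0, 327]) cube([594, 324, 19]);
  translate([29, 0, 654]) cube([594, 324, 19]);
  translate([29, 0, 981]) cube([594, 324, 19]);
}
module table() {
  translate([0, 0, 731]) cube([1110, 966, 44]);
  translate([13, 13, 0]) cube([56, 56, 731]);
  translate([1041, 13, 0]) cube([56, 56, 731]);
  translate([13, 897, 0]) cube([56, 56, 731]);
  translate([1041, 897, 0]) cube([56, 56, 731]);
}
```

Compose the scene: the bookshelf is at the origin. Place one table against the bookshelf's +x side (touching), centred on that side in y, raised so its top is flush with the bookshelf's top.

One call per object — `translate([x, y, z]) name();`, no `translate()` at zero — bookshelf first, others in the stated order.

bookshelf();
translate([652, -321, 269]) table();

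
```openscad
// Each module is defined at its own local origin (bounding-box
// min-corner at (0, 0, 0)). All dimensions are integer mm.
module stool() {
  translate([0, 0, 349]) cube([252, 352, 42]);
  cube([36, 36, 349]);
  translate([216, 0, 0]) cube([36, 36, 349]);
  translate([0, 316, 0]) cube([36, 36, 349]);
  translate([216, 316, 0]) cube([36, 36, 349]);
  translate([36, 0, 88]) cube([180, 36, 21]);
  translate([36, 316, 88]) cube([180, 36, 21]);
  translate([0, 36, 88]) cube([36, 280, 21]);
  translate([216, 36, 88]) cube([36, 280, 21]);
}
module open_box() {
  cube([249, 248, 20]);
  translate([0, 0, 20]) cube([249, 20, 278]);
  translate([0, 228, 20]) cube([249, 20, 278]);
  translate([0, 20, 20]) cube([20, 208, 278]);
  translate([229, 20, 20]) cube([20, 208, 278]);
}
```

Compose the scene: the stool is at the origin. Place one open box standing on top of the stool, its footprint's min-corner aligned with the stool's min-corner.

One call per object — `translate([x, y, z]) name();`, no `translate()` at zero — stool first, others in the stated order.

stool();
translate([0, 0, 391]) open_box();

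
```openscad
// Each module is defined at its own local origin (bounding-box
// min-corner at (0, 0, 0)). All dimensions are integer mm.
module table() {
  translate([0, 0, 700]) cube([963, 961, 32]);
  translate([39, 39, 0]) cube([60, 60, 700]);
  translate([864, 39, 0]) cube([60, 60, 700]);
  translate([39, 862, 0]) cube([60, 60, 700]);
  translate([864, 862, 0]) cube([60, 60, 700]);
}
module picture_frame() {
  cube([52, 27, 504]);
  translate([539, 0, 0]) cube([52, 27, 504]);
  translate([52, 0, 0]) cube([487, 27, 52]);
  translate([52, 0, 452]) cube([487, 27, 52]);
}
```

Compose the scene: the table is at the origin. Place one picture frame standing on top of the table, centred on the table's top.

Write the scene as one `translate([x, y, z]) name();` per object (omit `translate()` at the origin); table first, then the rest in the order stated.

table();
translate([186, 467, 732]) picture_frame();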